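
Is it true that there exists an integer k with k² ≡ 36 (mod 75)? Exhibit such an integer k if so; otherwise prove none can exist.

Take k = 6. Then 6² = 36, and since 0 ≤ 36 < 75 this is already reduced: 6² ≡ 36 (mod 75).

k = 6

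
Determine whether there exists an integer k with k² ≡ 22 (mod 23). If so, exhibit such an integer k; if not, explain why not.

No such integer exists.

23 is prime, so by Euler's criterion 22 is a square mod 23 iff 22^((23−1)/2) = 22^11 ≡ 1 (mod 23).
Squaring successively (mod 23): 22^2 = 484 ≡ 1; 22^4 ≡ 1² = 1 ≡ 1; 22^8 ≡ 1² = 1 ≡ 1.
Since 11 = 8 + 2 + 1, 22^11 ≡ 1 · 1 · 22; multiplying out mod 23: 1·1 = 1 ≡ 1, then 1·22 = 22 ≡ 22. Thus 22^11 ≡ 22 ≡ −1 (mod 23).
By Euler's criterion 22 is a quadratic non-residue mod 23: no k satisfies k² ≡ 22 (mod 23).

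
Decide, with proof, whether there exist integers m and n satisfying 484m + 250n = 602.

m = 103, n = -197

Since gcd(484, 250) = 2 and 602 = 2·301, Bézout's identity guarantees a solution.
Dividing through by 2 reduces the equation to 242m + 125n = 301.
Euclidean algorithm: 242 = 1·125 + 117, 125 = 1·117 + 8, 117 = 14·8 + 5, 8 = 1·5 + 3, 5 = 1·3 + 2, 3 = 1·2 + 1, 2 = 2·1 + 0.
Unwinding: 1 = 3 − 1·2 = 3 − (5 − 1·3) = −5 + 2·3 = −5 + 2·(8 − 1·5) = 2·8 − 3·5 = 2·8 − 3·(117 − 14·8) = −3·117 + 44·8 = −3·117 + 44·(125 − 1·117) = 44·125 − 47·117 = 44·125 − 47·(242 − 1·125) = −47·242 + 91·125, i.e. 242·(-47) + 125·91 = 1.
Scaling by 301 gives the particular solution (m, n) = (-14147, 27391).
Adding 114·125 to m and subtracting 114·242 from n gives the tidier solution (103, -197).
Indeed 484·103 + 250·(-197) = 49852 − 49250 = 602.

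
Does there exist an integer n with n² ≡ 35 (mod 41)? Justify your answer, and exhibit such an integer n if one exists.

41 is prime, so by Euler's criterion 35 is a square mod 41 iff 35^((41−1)/2) = 35^20 ≡ 1 (mod 41).
Squaring successively (mod 41): 35^2 = 1225 ≡ 36; 35^4 ≡ 36² = 1296 ≡ 25; 35^8 ≡ 25² = 625 ≡ 10; 35^16 ≡ 10² = 100 ≡ 18.
Since 20 = 16 + 4, 35^20 ≡ 18 · 25; multiplying out mod 41: 18·25 = 450 ≡ 40. Thus 35^20 ≡ 40 ≡ −1 (mod 41).
The value −1 means 35 is a non-residue modulo 41, so n² ≡ 35 (mod 41) is impossible.

No, no such integer exists.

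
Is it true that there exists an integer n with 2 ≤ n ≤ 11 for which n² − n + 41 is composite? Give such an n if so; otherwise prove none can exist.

The values for n = 2, 3, …, 11 are 43, 47, 53, 61, 71, 83, 97, 113, 131, 151, and each of these is prime.
So no value in the range makes the expression composite.

No such integer n in that range exists.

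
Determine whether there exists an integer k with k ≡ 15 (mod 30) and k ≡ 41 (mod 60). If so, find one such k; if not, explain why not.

No, no such integer exists.

gcd(30, 60) = 30. If k ≡ 15 (mod 30) and k ≡ 41 (mod 60), then k ≡ 15 (mod 30) and k ≡ 41 (mod 30).
These are incompatible: 15 − 41 = -26 is not divisible by 30.
Hence the system has no solution.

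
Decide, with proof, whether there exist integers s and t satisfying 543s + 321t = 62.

gcd(543, 321) = 3, so every integer of the form 543s + 321t is a multiple of 3.
But 62 is not a multiple of 3 (it leaves remainder 2).
Hence no integers s, t satisfy the equation.

There are no such integers.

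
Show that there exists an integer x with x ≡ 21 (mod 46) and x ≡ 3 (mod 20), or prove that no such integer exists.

gcd(46, 20) = 2. A simultaneous solution exists iff 21 ≡ 3 (mod 2); here 21 mod 2 = 1 = 3 mod 2, so it does.
The integers ≡ 21 (mod 46) are 21, 67, 113, 159, 205, 251, 297, 343, …; their remainders mod 20 are 1, 7, 13, 19, 5, 11, 17, 3, so x = 343 is the first that is ≡ 3 (mod 20).
Indeed 343 ≡ 21 (mod 46) and 343 ≡ 3 (mod 20).

x = 343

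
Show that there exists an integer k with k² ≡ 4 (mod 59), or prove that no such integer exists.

k = 57

k = 57 works: 57² = 3249, and 3249 − 4 = 3245 = 55·59.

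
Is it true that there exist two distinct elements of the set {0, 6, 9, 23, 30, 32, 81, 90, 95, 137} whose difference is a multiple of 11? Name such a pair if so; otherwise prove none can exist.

There is no such pair.

Two integers differ by a multiple of 11 exactly when they have the same residue mod 11. The residues are 0↦0, 6↦6, 9↦9, 23↦1, 30↦8, 32↦10, 81↦4, 90↦2, 95↦7, 137↦5.
No residue repeats among the 10 elements, so no pair has difference ≡ 0 (mod 11).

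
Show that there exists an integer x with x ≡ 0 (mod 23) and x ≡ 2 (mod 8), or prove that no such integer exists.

x = 138

gcd(23, 8) = 1, so the Chinese Remainder Theorem guarantees exactly one residue class mod 184 satisfying both.
Any solution of the first congruence is x = 0 + 23t; substituting into the second, 23t ≡ 2 − 0 ≡ 2 (mod 8).
23 ≡ 7 (mod 8), so this reads 7t ≡ 2 (mod 8). Note 7·7 = 49 ≡ 1 (mod 8) (as 49 − 1 = 6·8), so 7⁻¹ ≡ 7.
Multiplying by 7: t ≡ 7·2 = 14 ≡ 6 (mod 8).
Taking t = 6 gives x = 0 + 23·6 = 138.
Verify: 138 = 6·23 + 0 and 138 = 17·8 + 2. ✓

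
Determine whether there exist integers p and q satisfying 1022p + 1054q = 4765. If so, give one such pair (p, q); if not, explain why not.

There are no such integers.

Both 1022 and 1054 are divisible by gcd(1022, 1054) = 2, hence so is any combination 1022p + 1054q.
But 4765 is not a multiple of 2 (it leaves remainder 1).
Hence no integers p, q satisfy the equation.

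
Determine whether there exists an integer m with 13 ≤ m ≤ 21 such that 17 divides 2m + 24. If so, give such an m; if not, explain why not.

At m = 13, 2·13 + 24 = 50 ≡ 16 (mod 17), and each step in m adds 2, giving residues 16, 1, 3, 5, 7, 9, 11, 13, 15 for m = 13, 14, …, 21.
None is 0, so 17 never divides 2m + 24 on this range.

No, no such integer m in that range exists.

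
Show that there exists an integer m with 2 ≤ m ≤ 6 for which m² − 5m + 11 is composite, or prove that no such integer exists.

There is no such integer m in that range.

The values for m = 2, 3, …, 6 are 5, 5, 7, 11, 17, and each of these is prime.
So no value in the range makes the expression composite.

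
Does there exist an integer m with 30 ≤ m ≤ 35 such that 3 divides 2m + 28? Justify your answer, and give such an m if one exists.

m = 31 works, since 2·31 + 28 = 90 = 30·3.

m = 31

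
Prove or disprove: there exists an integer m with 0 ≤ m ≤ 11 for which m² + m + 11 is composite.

At m = 10: 10² + 10 + 11 = 121 = 11·11, which is composite.

m = 10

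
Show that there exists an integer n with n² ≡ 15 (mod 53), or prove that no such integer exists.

Take n = 42. Then 42² = 1764 = 33·53 + 15, so 42² ≡ 15 (mod 53).

n = 42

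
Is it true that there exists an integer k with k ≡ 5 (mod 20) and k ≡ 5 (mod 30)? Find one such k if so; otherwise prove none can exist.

k = 5

Here gcd(20, 30) = 10, and both 5 and 5 leave remainder 5 mod 10, so the system is consistent.
The smallest candidate k = 5 works directly: 5 ≡ 5 (mod 30).
Indeed 5 ≡ 5 (mod 20) and 5 ≡ 5 (mod 30).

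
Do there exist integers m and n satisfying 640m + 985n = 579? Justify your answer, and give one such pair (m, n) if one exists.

No, no such integers exist.

Any value of 640m + 985n is a multiple of gcd(640, 985) = 5.
However 579 leaves remainder 4 on division by 5.
Therefore 640m + 985n = 579 has no solution in integers.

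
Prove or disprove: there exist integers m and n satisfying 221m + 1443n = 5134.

No, no such integers exist.

gcd(221, 1443) = 13, so every integer of the form 221m + 1443n is a multiple of 13.
But 5134 is not a multiple of 13 (it leaves remainder 12).
Therefore 221m + 1443n = 5134 has no solution in integers.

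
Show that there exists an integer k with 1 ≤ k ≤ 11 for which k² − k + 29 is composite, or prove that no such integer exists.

At k = 10: 10² − 10 + 29 = 119 = 7·17, which is composite.

k = 10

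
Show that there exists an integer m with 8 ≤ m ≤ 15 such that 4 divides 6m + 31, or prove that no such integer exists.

The values of 6m + 31 for m = 8, 9, …, 15 are 79, 85, 91, 97, 103, 109, 115, 121; reduced mod 4 these are 3, 1, 3, 1, 3, 1, 3, 1.
The residue 0 does not occur, so no m in [8, 15] makes 6m + 31 a multiple of 4.

No such integer m in that range exists.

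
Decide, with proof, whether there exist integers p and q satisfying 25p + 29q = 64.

Since gcd(25, 29) = 1, every integer is an integer combination of 25 and 29.
Run the Euclidean algorithm on 29 and 25: 29 = 1·25 + 4, 25 = 6·4 + 1, 4 = 4·1 + 0.
Unwinding: 1 = 25 − 6·4 = 25 − 6·(29 − 1·25) = −6·29 + 7·25, i.e. 25·7 + 29·(-6) = 1.
Scaling by 64 gives the particular solution (p, q) = (448, -384).
Subtracting 15·29 from p and adding 15·25 to q gives the tidier solution (13, -9).
Indeed 25·13 + 29·(-9) = 325 − 261 = 64.

p = 13, q = -9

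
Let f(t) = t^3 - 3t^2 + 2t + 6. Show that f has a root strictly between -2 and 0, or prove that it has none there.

f(-2) = -18 and f(0) = 6, which have opposite signs.
f is continuous everywhere (it is a polynomial), in particular on [-2, 0].
By the Intermediate Value Theorem, f takes the value 0 somewhere in the open interval.

Yes, f has a root in the interval.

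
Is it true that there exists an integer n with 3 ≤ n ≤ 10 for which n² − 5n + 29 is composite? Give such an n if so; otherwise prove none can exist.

At n = 9: 9² − 5·9 + 29 = 65 = 5·13, which is composite.

n = 9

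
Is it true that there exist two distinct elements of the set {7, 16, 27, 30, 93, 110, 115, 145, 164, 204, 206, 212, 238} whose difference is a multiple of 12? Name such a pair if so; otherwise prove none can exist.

7 mod 12 = 7 and 115 mod 12 = 7, so 115 − 7 = 108 = 9·12.

The pair (7, 115) works.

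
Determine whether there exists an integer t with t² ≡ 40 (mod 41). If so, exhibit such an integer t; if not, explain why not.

t = 9 works: 9² = 81, and 81 − 40 = 41 = 1·41.

t = 9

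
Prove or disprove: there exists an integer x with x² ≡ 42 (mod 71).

Apply Euler's criterion with the prime 71: 42 is a quadratic residue iff 42^35 ≡ 1 (mod 71), and a non-residue iff it is ≡ −1.
Squaring successively (mod 71): 42^2 = 1764 ≡ 60; 42^4 ≡ 60² = 3600 ≡ 50; 42^8 ≡ 50² = 2500 ≡ 15; 42^16 ≡ 15² = 225 ≡ 12; 42^32 ≡ 12² = 144 ≡ 2.
Since 35 = 32 + 2 + 1, 42^35 ≡ 2 · 60 · 42; multiplying out mod 71: 2·60 = 120 ≡ 49, then 49·42 = 2058 ≡ 70. Thus 42^35 ≡ 70 ≡ −1 (mod 71).
The value −1 means 42 is a non-residue modulo 71, so x² ≡ 42 (mod 71) is impossible.

No such integer exists.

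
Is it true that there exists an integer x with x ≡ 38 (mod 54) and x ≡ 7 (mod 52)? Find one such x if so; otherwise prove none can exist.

There is no such integer.

Reduce both congruences modulo 2, which divides 54 and 52: they say x ≡ 38 (mod 2) and x ≡ 7 (mod 2).
These are incompatible: 38 − 7 = 31 is not divisible by 2.
Therefore no such x exists.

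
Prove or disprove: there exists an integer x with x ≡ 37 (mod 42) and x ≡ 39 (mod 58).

gcd(42, 58) = 2. A simultaneous solution exists iff 37 ≡ 39 (mod 2); here 37 mod 2 = 1 = 39 mod 2, so it does.
Put x = 37 + 42t, so we need 42t ≡ 2 (mod 58), equivalently (divide by 2) 21t ≡ 1 (mod 29).
To invert 21 modulo 29: 29 = 1·21 + 8, 21 = 2·8 + 5, 8 = 1·5 + 3, 5 = 1·3 + 2, 3 = 1·2 + 1, 2 = 2·1 + 0, and unwinding, 1 = 3 − 1·2 = 3 − (5 − 1·3) = −5 + 2·3 = −5 + 2·(8 − 1·5) = 2·8 − 3·5 = 2·8 − 3·(21 − 2·8) = −3·21 + 8·8 = −3·21 + 8·(29 − 1·21) = 8·29 − 11·21. Thus 21⁻¹ ≡ -11 ≡ 18 (mod 29).
Therefore t ≡ 18·1 = 18 (mod 29).
Then x = 37 + 42·18 = 793.
Check: 793 mod 42 = 37, 793 mod 58 = 39. ✓

x = 793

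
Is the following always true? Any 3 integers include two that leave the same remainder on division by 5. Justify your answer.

Consider the 3 integers 3, 4, 5. They lie in distinct residue classes modulo 5, since 3 ≤ 5.
So no two of them leave the same remainder on division by 5; the claim fails for this set.

No, the set {3, 4, 5} is a counterexample.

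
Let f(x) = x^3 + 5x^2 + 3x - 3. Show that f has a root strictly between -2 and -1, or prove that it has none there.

f(-2) = 3 and f(-1) = -2, which have opposite signs.
Since f is a polynomial it is continuous on [-2, -1].
By the Intermediate Value Theorem f must vanish at some point of (-2, -1).

Yes, f has a root in the interval.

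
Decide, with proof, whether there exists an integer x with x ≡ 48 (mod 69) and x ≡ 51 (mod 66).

gcd(69, 66) = 3. A simultaneous solution exists iff 48 ≡ 51 (mod 3); here 48 mod 3 = 0 = 51 mod 3, so it does.
List candidates x ≡ 48 (mod 69): 48, 117. Modulo 66 these are 48, 51; 117 gives 51 as required.
Check: 117 mod 69 = 48, 117 mod 66 = 51. ✓

x = 117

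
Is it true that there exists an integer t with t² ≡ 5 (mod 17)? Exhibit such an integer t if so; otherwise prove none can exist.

No such integer exists.

Computing t² mod 17 for t = 0, 1, …, 8 (enough, by the symmetry t ↦ 17 − t) gives 0, 1, 4, 9, 16, 8, 2, 15, 13.
The set of squares mod 17 is therefore {0, 1, 2, 4, 8, 9, 13, 15, 16}, which does not contain 5.
Hence no integer t has t² ≡ 5 (mod 17).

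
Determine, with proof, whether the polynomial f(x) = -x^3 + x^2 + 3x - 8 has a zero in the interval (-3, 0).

Such a root exists.

f(-3) = 19 and f(0) = -8, which have opposite signs.
f is continuous everywhere (it is a polynomial), in particular on [-3, 0].
By the Intermediate Value Theorem f must vanish at some point of (-3, 0).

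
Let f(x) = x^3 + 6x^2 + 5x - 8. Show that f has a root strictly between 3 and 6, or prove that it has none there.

The endpoint values f(3) = 88 and f(6) = 454 are both positive. Claim: f(x) > 0 for every x in (3, 6).
Substitute x = 3 + u, where 0 < u < 3 on the interval. Expanding, f(3 + u) = u^3 + 15u^2 + 68u + 88.
The nonzero coefficients here are all positive, so for u > 0 every term is positive (or zero), and the constant term 88 is strictly positive.
Therefore f(x) > 0 throughout (3, 6), and f has no zero there.

No.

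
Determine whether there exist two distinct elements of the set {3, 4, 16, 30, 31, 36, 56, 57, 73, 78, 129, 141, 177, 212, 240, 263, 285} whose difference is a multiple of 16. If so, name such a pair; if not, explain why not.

Yes: 4 and 36.

Reduce each element mod 16: 3↦3, 4↦4, 16↦0, 30↦14, 31↦15, 36↦4, 56↦8, 57↦9, 73↦9, 78↦14, 129↦1, 141↦13, 177↦1, 212↦4, 240↦0, 263↦7, 285↦13. The residue 4 repeats (at 4 and 36), and 36 − 4 = 32 = 2·16.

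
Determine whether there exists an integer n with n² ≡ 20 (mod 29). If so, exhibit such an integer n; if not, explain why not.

n = 7

n = 7 works: 7² = 49, and 49 − 20 = 29 = 1·29.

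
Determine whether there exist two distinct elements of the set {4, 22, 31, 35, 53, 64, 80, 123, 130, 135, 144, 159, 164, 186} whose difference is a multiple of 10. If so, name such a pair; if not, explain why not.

The pair (4, 64) works.

Both 4 and 64 leave remainder 4 on division by 10; their difference 60 = 6·10 is a multiple of 10.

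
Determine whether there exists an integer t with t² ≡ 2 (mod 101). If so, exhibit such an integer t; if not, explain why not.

Apply Euler's criterion with the prime 101: 2 is a quadratic residue iff 2^50 ≡ 1 (mod 101), and a non-residue iff it is ≡ −1.
Repeated squaring mod 101: 2^2 = 4 ≡ 4; 2^4 ≡ 4² = 16 ≡ 16; 2^8 ≡ 16² = 256 ≡ 54; 2^16 ≡ 54² = 2916 ≡ 88; 2^32 ≡ 88² = 7744 ≡ 68.
Since 50 = 32 + 16 + 2, 2^50 ≡ 68 · 88 · 4; multiplying out mod 101: 68·88 = 5984 ≡ 25, then 25·4 = 100 ≡ 100. Thus 2^50 ≡ 100 ≡ −1 (mod 101).
By Euler's criterion 2 is a quadratic non-residue mod 101: no t satisfies t² ≡ 2 (mod 101).

No, no such integer exists.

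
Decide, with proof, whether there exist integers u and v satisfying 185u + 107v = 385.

u = 31, v = -50

Since gcd(185, 107) = 1, every integer is an integer combination of 185 and 107.
Run the Euclidean algorithm on 185 and 107: 185 = 1·107 + 78, 107 = 1·78 + 29, 78 = 2·29 + 20, 29 = 1·20 + 9, 20 = 2·9 + 2, 9 = 4·2 + 1, 2 = 2·1 + 0.
Unwinding: 1 = 9 − 4·2 = 9 − 4·(20 − 2·9) = −4·20 + 9·9 = −4·20 + 9·(29 − 1·20) = 9·29 − 13·20 = 9·29 − 13·(78 − 2·29) = −13·78 + 35·29 = −13·78 + 35·(107 − 1·78) = 35·107 − 48·78 = 35·107 − 48·(185 − 1·107) = −48·185 + 83·107, i.e. 185·(-48) + 107·83 = 1.
Times 385: 185·(-18480) + 107·31955 = 385, so (-18480, 31955) solves it.
Shifting by a multiple of (107, −185) keeps it a solution: u = -18480 + 173·107 = 31, v = 31955 − 173·185 = -50.
Indeed 185·31 + 107·(-50) = 5735 − 5350 = 385.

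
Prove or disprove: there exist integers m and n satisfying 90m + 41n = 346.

m = 33, n = -64

90 and 41 are coprime, so 90m + 41n ranges over all of ℤ.
Run the Euclidean algorithm on 90 and 41: 90 = 2·41 + 8, 41 = 5·8 + 1, 8 = 8·1 + 0.
Unwinding: 1 = 41 − 5·8 = 41 − 5·(90 − 2·41) = −5·90 + 11·41, i.e. 90·(-5) + 41·11 = 1.
Scaling by 346 gives the particular solution (m, n) = (-1730, 3806).
Adding 43·41 to m and subtracting 43·90 from n gives the tidier solution (33, -64).
Check: 90·33 + 41·(-64) = 2970 − 2624 = 346. ✓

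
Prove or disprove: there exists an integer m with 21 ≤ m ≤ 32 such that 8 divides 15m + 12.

m = 28

At m = 28 we get 15·28 + 12 = 432, and 432 = 8·54.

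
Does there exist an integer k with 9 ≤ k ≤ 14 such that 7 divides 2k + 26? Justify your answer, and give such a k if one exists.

At k = 9, 2·9 + 26 = 44 ≡ 2 (mod 7), and each step in k adds 2, giving residues 2, 4, 6, 1, 3, 5 for k = 9, 10, …, 14.
None is 0, so 7 never divides 2k + 26 on this range.

No such integer k in that range exists.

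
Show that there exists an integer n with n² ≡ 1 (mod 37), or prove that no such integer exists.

Take n = 36. Then 36² = 1296 = 35·37 + 1, so 36² ≡ 1 (mod 37).

n = 36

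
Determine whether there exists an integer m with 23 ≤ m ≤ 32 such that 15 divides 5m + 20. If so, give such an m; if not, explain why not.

m = 23

At m = 23 we get 5·23 + 20 = 135, and 135 = 15·9.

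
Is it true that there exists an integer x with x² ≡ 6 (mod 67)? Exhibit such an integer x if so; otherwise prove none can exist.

x = 41

x = 41 works: 41² = 1681, and 1681 − 6 = 1675 = 25·67.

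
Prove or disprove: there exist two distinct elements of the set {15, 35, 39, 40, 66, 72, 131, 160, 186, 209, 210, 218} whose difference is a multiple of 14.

No such pair exists.

Reduce each element modulo 14: 15↦1, 35↦7, 39↦11, 40↦12, 66↦10, 72↦2, 131↦5, 160↦6, 186↦4, 209↦13, 210↦0, 218↦8.
All 12 residues are distinct, so no two elements differ by a multiple of 14.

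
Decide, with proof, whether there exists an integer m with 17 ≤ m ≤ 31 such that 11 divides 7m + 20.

m = 27

At m = 27 we get 7·27 + 20 = 209, and 209 = 11·19.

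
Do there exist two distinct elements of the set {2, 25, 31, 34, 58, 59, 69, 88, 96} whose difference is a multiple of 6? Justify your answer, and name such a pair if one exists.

Yes: 25 and 31.

25 mod 6 = 1 and 31 mod 6 = 1, so 31 − 25 = 6 = 1·6.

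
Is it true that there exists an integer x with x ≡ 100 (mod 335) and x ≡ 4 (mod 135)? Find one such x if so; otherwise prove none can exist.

Reduce both congruences modulo 5, which divides 335 and 135: they say x ≡ 100 (mod 5) and x ≡ 4 (mod 5).
However 100 ≡ 0 and 4 ≡ 4 (mod 5), and 0 ≠ 4.
So no integer satisfies both congruences.

No such integer exists.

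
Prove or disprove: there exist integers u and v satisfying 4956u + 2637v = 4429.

No, no such integers exist.

Any value of 4956u + 2637v is a multiple of gcd(4956, 2637) = 3.
However 4429 leaves remainder 1 on division by 3.
Hence no integers u, v satisfy the equation.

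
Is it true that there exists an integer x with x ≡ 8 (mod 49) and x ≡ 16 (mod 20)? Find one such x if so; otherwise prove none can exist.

x = 596

Since 49 and 20 share no common factor, CRT says the pair of congruences has a solution (unique mod 980).
Any solution of the first congruence is x = 8 + 49t; substituting into the second, 49t ≡ 16 − 8 ≡ 8 (mod 20).
49 ≡ 9 (mod 20), so this reads 9t ≡ 8 (mod 20). To invert 9 modulo 20: 20 = 2·9 + 2, 9 = 4·2 + 1, 2 = 2·1 + 0, and unwinding, 1 = 9 − 4·2 = 9 − 4·(20 − 2·9) = −4·20 + 9·9. Thus 9⁻¹ ≡ 9 (mod 20).
Multiplying by 9: t ≡ 9·8 = 72 ≡ 12 (mod 20).
With t = 12: x = 8 + 49·12 = 596.
Indeed 596 ≡ 8 (mod 49) and 596 ≡ 16 (mod 20).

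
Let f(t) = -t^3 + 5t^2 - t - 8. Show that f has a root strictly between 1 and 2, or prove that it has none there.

Such a root exists.

f(1) = -5 and f(2) = 2, which have opposite signs.
f is continuous everywhere (it is a polynomial), in particular on [1, 2].
By the Intermediate Value Theorem, f takes the value 0 somewhere in the open interval.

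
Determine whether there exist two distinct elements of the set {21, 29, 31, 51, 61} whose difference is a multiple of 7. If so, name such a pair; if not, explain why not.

No, no such pair exists.

Two integers differ by a multiple of 7 exactly when they have the same residue mod 7. The residues are 21↦0, 29↦1, 31↦3, 51↦2, 61↦5.
No residue repeats among the 5 elements, so no pair has difference ≡ 0 (mod 7).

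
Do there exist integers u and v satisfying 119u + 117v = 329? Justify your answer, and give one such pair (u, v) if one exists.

u = 106, v = -105

119 and 117 are coprime, so 119u + 117v ranges over all of ℤ.
Run the Euclidean algorithm on 119 and 117: 119 = 1·117 + 2, 117 = 58·2 + 1, 2 = 2·1 + 0.
Working back up the chain: 1 = 117 − 58·2 = 117 − 58·(119 − 1·117) = −58·119 + 59·117. So 119·(-58) + 117·59 = 1.
Scaling by 329 gives the particular solution (u, v) = (-19082, 19411).
Adding 164·117 to u and subtracting 164·119 from v gives the tidier solution (106, -105).
Indeed 119·106 + 117·(-105) = 12614 − 12285 = 329.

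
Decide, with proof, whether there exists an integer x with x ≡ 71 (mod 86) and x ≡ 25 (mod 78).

The moduli are not coprime: gcd(86, 78) = 2. Compatibility requires 2 ∣ (25 − 71) = -46, which holds, so solutions exist.
Step through x = 71, 71 + 86, 71 + 2·86, …: the values 71, 157, 243, 329, 415 reduce mod 78 to 71, 1, 9, 17, 25. The value 415 hits 25.
Check: 415 mod 86 = 71, 415 mod 78 = 25. ✓

x = 415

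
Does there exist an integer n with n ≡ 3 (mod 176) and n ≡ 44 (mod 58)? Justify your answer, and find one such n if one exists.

There is no such integer.

Reduce both congruences modulo 2, which divides 176 and 58: they say n ≡ 3 (mod 2) and n ≡ 44 (mod 2).
However 3 ≡ 1 and 44 ≡ 0 (mod 2), and 1 ≠ 0.
Hence the system has no solution.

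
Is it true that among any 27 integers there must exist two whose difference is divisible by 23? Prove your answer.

Each integer lies in one of the 23 residue classes modulo 23.
With 27 integers and only 23 classes, the pigeonhole principle forces two of them, say a and b, into the same class.
Their difference a − b is then a multiple of 23.

Yes, this is always true.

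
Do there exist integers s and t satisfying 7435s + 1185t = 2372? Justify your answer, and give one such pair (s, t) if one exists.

gcd(7435, 1185) = 5, so every integer of the form 7435s + 1185t is a multiple of 5.
But 2372 is not a multiple of 5 (it leaves remainder 2).
Hence no integers s, t satisfy the equation.

No such integers exist.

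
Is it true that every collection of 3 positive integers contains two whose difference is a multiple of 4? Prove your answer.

Take the 3 consecutive integers 11, 12, 13: their residues mod 4 are all distinct because 3 ≤ 4.
No two share a residue, so no pair has difference divisible by 4; the claim fails for this set.

No; for instance {11, 12, 13} is a counterexample.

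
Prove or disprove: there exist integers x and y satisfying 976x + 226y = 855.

There are no such integers.

Any value of 976x + 226y is a multiple of gcd(976, 226) = 2.
But 855 = 2·427 + 1, so 2 ∤ 855.
Therefore 976x + 226y = 855 has no solution in integers.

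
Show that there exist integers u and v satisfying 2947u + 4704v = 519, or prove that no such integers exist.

Both 2947 and 4704 are divisible by gcd(2947, 4704) = 7, hence so is any combination 2947u + 4704v.
But 519 is not a multiple of 7 (it leaves remainder 1).
Hence no integers u, v satisfy the equation.

No, no such integers exist.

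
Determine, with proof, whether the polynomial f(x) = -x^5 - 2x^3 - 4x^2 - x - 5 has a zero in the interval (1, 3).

f(1) = -13 and f(3) = -341, both negative, so a sign-change argument is unavailable; we show f keeps this sign on the whole interval.
Shift to the endpoint 1: with x = 1 + u (0 < u < 2), one computes f(1 + u) = -u^5 - 5u^4 - 12u^3 - 20u^2 - 20u - 13.
The nonzero coefficients here are all negative, so for u > 0 every term is negative (or zero), and the constant term -13 is strictly negative.
So f is strictly negative on (1, 3); no root exists in the interval.

f has no root in that interval.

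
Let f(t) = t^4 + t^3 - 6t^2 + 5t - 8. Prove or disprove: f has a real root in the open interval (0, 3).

Yes, f has a root in the interval.

f(0) = -8 and f(3) = 61, which have opposite signs.
f is continuous everywhere (it is a polynomial), in particular on [0, 3].
By the Intermediate Value Theorem, f takes the value 0 somewhere in the open interval.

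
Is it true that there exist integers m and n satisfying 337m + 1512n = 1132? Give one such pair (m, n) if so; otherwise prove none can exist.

m = 1300, n = -289

337 and 1512 are coprime, so 337m + 1512n ranges over all of ℤ.
Dividing repeatedly: 1512 = 4·337 + 164, 337 = 2·164 + 9, 164 = 18·9 + 2, 9 = 4·2 + 1, 2 = 2·1 + 0.
Unwinding: 1 = 9 − 4·2 = 9 − 4·(164 − 18·9) = −4·164 + 73·9 = −4·164 + 73·(337 − 2·164) = 73·337 − 150·164 = 73·337 − 150·(1512 − 4·337) = −150·1512 + 673·337, i.e. 337·673 + 1512·(-150) = 1.
Scaling by 1132 gives the particular solution (m, n) = (761836, -169800).
Subtracting 503·1512 from m and adding 503·337 to n gives the tidier solution (1300, -289).
Indeed 337·1300 + 1512·(-289) = 438100 − 436968 = 1132.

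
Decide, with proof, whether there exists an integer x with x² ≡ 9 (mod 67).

x = 64

x = 64 works: 64² = 4096, and 4096 − 9 = 4087 = 61·67.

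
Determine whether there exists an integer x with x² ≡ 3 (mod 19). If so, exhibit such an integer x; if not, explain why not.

No such integer exists.

Computing x² mod 19 for x = 0, 1, …, 9 (enough, by the symmetry x ↦ 19 − x) gives 0, 1, 4, 9, 16, 6, 17, 11, 7, 5.
So the quadratic residues mod 19 are {0, 1, 4, 5, 6, 7, 9, 11, 16, 17}, and 3 is not among them.
Hence no integer x has x² ≡ 3 (mod 19).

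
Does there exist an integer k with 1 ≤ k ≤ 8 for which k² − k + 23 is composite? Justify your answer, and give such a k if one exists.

k = 4

At k = 4: 4² − 4 + 23 = 35 = 5·7, which is composite.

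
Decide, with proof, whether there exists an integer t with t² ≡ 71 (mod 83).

Apply Euler's criterion with the prime 83: 71 is a quadratic residue iff 71^41 ≡ 1 (mod 83), and a non-residue iff it is ≡ −1.
Repeated squaring mod 83: 71^2 = 5041 ≡ 61; 71^4 ≡ 61² = 3721 ≡ 69; 71^8 ≡ 69² = 4761 ≡ 30; 71^16 ≡ 30² = 900 ≡ 70; 71^32 ≡ 70² = 4900 ≡ 3.
Since 41 = 32 + 8 + 1, 71^41 ≡ 3 · 30 · 71; multiplying out mod 83: 3·30 = 90 ≡ 7, then 7·71 = 497 ≡ 82. Thus 71^41 ≡ 82 ≡ −1 (mod 83).
By Euler's criterion 71 is a quadratic non-residue mod 83: no t satisfies t² ≡ 71 (mod 83).

There is no such integer.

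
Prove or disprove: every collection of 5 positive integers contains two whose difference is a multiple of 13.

No; for instance {57, 58, 59, 60, 61} is a counterexample.

Consider the 5 integers 57, 58, …, 61. They lie in distinct residue classes modulo 13, since 5 ≤ 13.
Any two of them differ by at most 4 < 13 and by at least 1, so no difference is a multiple of 13.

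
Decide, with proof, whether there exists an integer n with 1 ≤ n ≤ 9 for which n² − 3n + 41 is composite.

n = 4

At n = 4: 4² − 3·4 + 41 = 45 = 3·15, which is composite.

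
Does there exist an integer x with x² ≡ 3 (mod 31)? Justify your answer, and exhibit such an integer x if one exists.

No, no such integer exists.

Apply Euler's criterion with the prime 31: 3 is a quadratic residue iff 3^15 ≡ 1 (mod 31), and a non-residue iff it is ≡ −1.
Squaring successively (mod 31): 3^2 = 9 ≡ 9; 3^4 ≡ 9² = 81 ≡ 19; 3^8 ≡ 19² = 361 ≡ 20.
Since 15 = 8 + 4 + 2 + 1, 3^15 ≡ 20 · 19 · 9 · 3; multiplying out mod 31: 20·19 = 380 ≡ 8, then 8·9 = 72 ≡ 10, then 10·3 = 30 ≡ 30. Thus 3^15 ≡ 30 ≡ −1 (mod 31).
The value −1 means 3 is a non-residue modulo 31, so x² ≡ 3 (mod 31) is impossible.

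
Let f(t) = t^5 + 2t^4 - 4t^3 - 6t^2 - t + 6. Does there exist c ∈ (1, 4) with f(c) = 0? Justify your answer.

Yes, such a c exists.

f(1) = -2 and f(4) = 1186, which have opposite signs.
f is continuous everywhere (it is a polynomial), in particular on [1, 4].
The Intermediate Value Theorem then guarantees some c ∈ (1, 4) with f(c) = 0.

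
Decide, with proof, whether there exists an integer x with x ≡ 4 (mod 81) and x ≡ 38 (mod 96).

There is no such integer.

gcd(81, 96) = 3. If x ≡ 4 (mod 81) and x ≡ 38 (mod 96), then x ≡ 4 (mod 3) and x ≡ 38 (mod 3).
However 4 ≡ 1 and 38 ≡ 2 (mod 3), and 1 ≠ 2.
Therefore no such x exists.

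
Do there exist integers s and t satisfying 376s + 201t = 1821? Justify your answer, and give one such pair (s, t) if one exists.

Since gcd(376, 201) = 1, every integer is an integer combination of 376 and 201.
Euclidean algorithm: 376 = 1·201 + 175, 201 = 1·175 + 26, 175 = 6·26 + 19, 26 = 1·19 + 7, 19 = 2·7 + 5, 7 = 1·5 + 2, 5 = 2·2 + 1, 2 = 2·1 + 0.
Unwinding: 1 = 5 − 2·2 = 5 − 2·(7 − 1·5) = −2·7 + 3·5 = −2·7 + 3·(19 − 2·7) = 3·19 − 8·7 = 3·19 − 8·(26 − 1·19) = −8·26 + 11·19 = −8·26 + 11·(175 − 6·26) = 11·175 − 74·26 = 11·175 − 74·(201 − 1·175) = −74·201 + 85·175 = −74·201 + 85·(376 − 1·201) = 85·376 − 159·201, i.e. 376·85 + 201·(-159) = 1.
Times 1821: 376·154785 + 201·(-289539) = 1821, so (154785, -289539) solves it.
The general solution is s = 154785 + 201k, t = -289539 − 376k; taking k = -770 gives the smaller pair s = 15, t = -19.
Indeed 376·15 + 201·(-19) = 5640 − 3819 = 1821.

s = 15, t = -19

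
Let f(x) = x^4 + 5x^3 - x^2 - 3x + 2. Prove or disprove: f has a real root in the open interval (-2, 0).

Such a root exists.

f(-2) = -20 and f(0) = 2, which have opposite signs.
Since f is a polynomial it is continuous on [-2, 0].
By the Intermediate Value Theorem, f takes the value 0 somewhere in the open interval.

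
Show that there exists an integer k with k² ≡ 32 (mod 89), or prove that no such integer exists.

k = 78 works: 78² = 6084, and 6084 − 32 = 6052 = 68·89.

k = 78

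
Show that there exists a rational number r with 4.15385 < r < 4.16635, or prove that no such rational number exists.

Scale by 19: the interval becomes (78.92315, 79.16065), which contains the integer 79.
Hence 79/19 is a rational number with 4.15385 < 79/19 < 4.16635.

r = 79/19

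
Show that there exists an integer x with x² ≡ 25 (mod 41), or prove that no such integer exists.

x = 36

Take x = 36. Then 36² = 1296 = 31·41 + 25, so 36² ≡ 25 (mod 41).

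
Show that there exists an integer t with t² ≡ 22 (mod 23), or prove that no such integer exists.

No, no such integer exists.

23 is prime, so by Euler's criterion 22 is a square mod 23 iff 22^((23−1)/2) = 22^11 ≡ 1 (mod 23).
Repeated squaring mod 23: 22^2 = 484 ≡ 1; 22^4 ≡ 1² = 1 ≡ 1; 22^8 ≡ 1² = 1 ≡ 1.
Since 11 = 8 + 2 + 1, 22^11 ≡ 1 · 1 · 22; multiplying out mod 23: 1·1 = 1 ≡ 1, then 1·22 = 22 ≡ 22. Thus 22^11 ≡ 22 ≡ −1 (mod 23).
The value −1 means 22 is a non-residue modulo 23, so t² ≡ 22 (mod 23) is impossible.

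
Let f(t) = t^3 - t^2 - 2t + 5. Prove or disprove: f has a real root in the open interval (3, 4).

f has no root in that interval.

The endpoint values f(3) = 17 and f(4) = 45 are both positive. Claim: f(t) > 0 for every t in (3, 4).
Shift to the endpoint 3: with t = 3 + u (0 < u < 1), one computes f(3 + u) = u^3 + 8u^2 + 19u + 17.
The nonzero coefficients here are all positive, so for u > 0 every term is positive (or zero), and the constant term 17 is strictly positive.
So f is strictly positive on (3, 4); no root exists in the interval.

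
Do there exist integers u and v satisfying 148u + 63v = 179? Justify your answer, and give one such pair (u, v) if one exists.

u = 11, v = -23

Since gcd(148, 63) = 1, every integer is an integer combination of 148 and 63.
Euclidean algorithm: 148 = 2·63 + 22, 63 = 2·22 + 19, 22 = 1·19 + 3, 19 = 6·3 + 1, 3 = 3·1 + 0.
Back-substituting, 1 = 19 − 6·3 = 19 − 6·(22 − 1·19) = −6·22 + 7·19 = −6·22 + 7·(63 − 2·22) = 7·63 − 20·22 = 7·63 − 20·(148 − 2·63) = −20·148 + 47·63; that is, 148·(-20) + 63·47 = 1.
Times 179: 148·(-3580) + 63·8413 = 179, so (-3580, 8413) solves it.
The general solution is u = -3580 + 63k, v = 8413 − 148k; taking k = 57 gives the smaller pair u = 11, v = -23.
Indeed 148·11 + 63·(-23) = 1628 − 1449 = 179.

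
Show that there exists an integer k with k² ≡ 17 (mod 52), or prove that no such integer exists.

k = 11

Take k = 11. Then 11² = 121 = 2·52 + 17, so 11² ≡ 17 (mod 52).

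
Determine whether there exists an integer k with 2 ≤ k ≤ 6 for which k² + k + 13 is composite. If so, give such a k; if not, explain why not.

k = 6

At k = 6: 6² + 6 + 13 = 55 = 5·11, which is composite.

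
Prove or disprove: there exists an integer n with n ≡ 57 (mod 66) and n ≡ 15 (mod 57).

Here gcd(66, 57) = 3, and both 57 and 15 leave remainder 0 mod 3, so the system is consistent.
Write n = 57 + 66t. Then 66t ≡ 15 − 57 ≡ 15 (mod 57); dividing through by 3 gives 22t ≡ 5 (mod 19).
22 ≡ 3 (mod 19), so this reads 3t ≡ 5 (mod 19). Note 3·13 = 39 ≡ 1 (mod 19) (as 39 − 1 = 2·19), so 3⁻¹ ≡ 13.
Therefore t ≡ 13·5 = 65 ≡ 8 (mod 19).
Then n = 57 + 66·8 = 585.
Check: 585 mod 66 = 57, 585 mod 57 = 15. ✓

n = 585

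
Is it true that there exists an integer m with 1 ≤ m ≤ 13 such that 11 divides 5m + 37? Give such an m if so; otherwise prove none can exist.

m = 8

For m = 1, 2, …, 7 the values 42, 47, 52, 57, 62, 67, 72 are not multiples of 11. m = 8 works, since 5·8 + 37 = 77 = 7·11.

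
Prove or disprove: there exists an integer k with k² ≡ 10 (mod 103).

103 is prime, so by Euler's criterion 10 is a square mod 103 iff 10^((103−1)/2) = 10^51 ≡ 1 (mod 103).
Repeated squaring mod 103: 10^2 = 100 ≡ 100; 10^4 ≡ 100² = 10000 ≡ 9; 10^8 ≡ 9² = 81 ≡ 81; 10^16 ≡ 81² = 6561 ≡ 72; 10^32 ≡ 72² = 5184 ≡ 34.
Since 51 = 32 + 16 + 2 + 1, 10^51 ≡ 34 · 72 · 100 · 10; multiplying out mod 103: 34·72 = 2448 ≡ 79, then 79·100 = 7900 ≡ 72, then 72·10 = 720 ≡ 102. Thus 10^51 ≡ 102 ≡ −1 (mod 103).
By Euler's criterion 10 is a quadratic non-residue mod 103: no k satisfies k² ≡ 10 (mod 103).

There is no such integer.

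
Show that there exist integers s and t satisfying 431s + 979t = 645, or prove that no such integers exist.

s = 240, t = -105

431 and 979 are coprime, so 431s + 979t ranges over all of ℤ.
Euclidean algorithm: 979 = 2·431 + 117, 431 = 3·117 + 80, 117 = 1·80 + 37, 80 = 2·37 + 6, 37 = 6·6 + 1, 6 = 6·1 + 0.
Back-substituting, 1 = 37 − 6·6 = 37 − 6·(80 − 2·37) = −6·80 + 13·37 = −6·80 + 13·(117 − 1·80) = 13·117 − 19·80 = 13·117 − 19·(431 − 3·117) = −19·431 + 70·117 = −19·431 + 70·(979 − 2·431) = 70·979 − 159·431; that is, 431·(-159) + 979·70 = 1.
Scaling by 645 gives the particular solution (s, t) = (-102555, 45150).
Shifting by a multiple of (979, −431) keeps it a solution: s = -102555 + 105·979 = 240, t = 45150 − 105·431 = -105.
Indeed 431·240 + 979·(-105) = 103440 − 102795 = 645.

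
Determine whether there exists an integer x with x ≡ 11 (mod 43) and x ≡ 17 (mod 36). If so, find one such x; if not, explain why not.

x = 269

The moduli 43 and 36 are coprime, so by the Chinese Remainder Theorem a unique solution modulo 1548 exists.
Write x = 11 + 43t and require 11 + 43t ≡ 17 (mod 36), i.e. 43t ≡ 6 (mod 36).
43 ≡ 7 (mod 36), so this reads 7t ≡ 6 (mod 36). Since 7·31 = 217 = 6·36 + 1, the inverse of 7 mod 36 is 31.
Therefore t ≡ 31·6 = 186 ≡ 6 (mod 36).
With t = 6: x = 11 + 43·6 = 269.
Indeed 269 ≡ 11 (mod 43) and 269 ≡ 17 (mod 36).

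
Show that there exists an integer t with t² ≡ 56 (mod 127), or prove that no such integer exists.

Apply Euler's criterion with the prime 127: 56 is a quadratic residue iff 56^63 ≡ 1 (mod 127), and a non-residue iff it is ≡ −1.
Squaring successively (mod 127): 56^2 = 3136 ≡ 88; 56^4 ≡ 88² = 7744 ≡ 124; 56^8 ≡ 124² = 15376 ≡ 9; 56^16 ≡ 9² = 81 ≡ 81; 56^32 ≡ 81² = 6561 ≡ 84.
Since 63 = 32 + 16 + 8 + 4 + 2 + 1, 56^63 ≡ 84 · 81 · 9 · 124 · 88 · 56; multiplying out mod 127: 84·81 = 6804 ≡ 73, then 73·9 = 657 ≡ 22, then 22·124 = 2728 ≡ 61, then 61·88 = 5368 ≡ 34, then 34·56 = 1904 ≡ 126. Thus 56^63 ≡ 126 ≡ −1 (mod 127).
By Euler's criterion 56 is a quadratic non-residue mod 127: no t satisfies t² ≡ 56 (mod 127).

No, no such integer exists.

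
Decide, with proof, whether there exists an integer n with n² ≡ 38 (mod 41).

Apply Euler's criterion with the prime 41: 38 is a quadratic residue iff 38^20 ≡ 1 (mod 41), and a non-residue iff it is ≡ −1.
Squaring successively (mod 41): 38^2 = 1444 ≡ 9; 38^4 ≡ 9² = 81 ≡ 40; 38^8 ≡ 40² = 1600 ≡ 1; 38^16 ≡ 1² = 1 ≡ 1.
Since 20 = 16 + 4, 38^20 ≡ 1 · 40; multiplying out mod 41: 1·40 = 40 ≡ 40. Thus 38^20 ≡ 40 ≡ −1 (mod 41).
By Euler's criterion 38 is a quadratic non-residue mod 41: no n satisfies n² ≡ 38 (mod 41).

No, no such integer exists.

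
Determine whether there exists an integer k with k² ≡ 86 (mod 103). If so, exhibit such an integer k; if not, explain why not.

No such integer exists.

Apply Euler's criterion with the prime 103: 86 is a quadratic residue iff 86^51 ≡ 1 (mod 103), and a non-residue iff it is ≡ −1.
Squaring successively (mod 103): 86^2 = 7396 ≡ 83; 86^4 ≡ 83² = 6889 ≡ 91; 86^8 ≡ 91² = 8281 ≡ 41; 86^16 ≡ 41² = 1681 ≡ 33; 86^32 ≡ 33² = 1089 ≡ 59.
Since 51 = 32 + 16 + 2 + 1, 86^51 ≡ 59 · 33 · 83 · 86; multiplying out mod 103: 59·33 = 1947 ≡ 93, then 93·83 = 7719 ≡ 97, then 97·86 = 8342 ≡ 102. Thus 86^51 ≡ 102 ≡ −1 (mod 103).
The value −1 means 86 is a non-residue modulo 103, so k² ≡ 86 (mod 103) is impossible.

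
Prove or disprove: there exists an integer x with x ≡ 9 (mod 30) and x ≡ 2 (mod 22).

No, no such integer exists.

Both moduli are multiples of 2 = gcd(30, 22), so any solution would satisfy x ≡ 9 and x ≡ 2 modulo 2 simultaneously.
However 9 ≡ 1 and 2 ≡ 0 (mod 2), and 1 ≠ 0.
Therefore no such x exists.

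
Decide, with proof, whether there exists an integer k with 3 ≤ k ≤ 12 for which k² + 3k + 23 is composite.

At k = 11: 11² + 3·11 + 23 = 177 = 3·59, which is composite.

k = 11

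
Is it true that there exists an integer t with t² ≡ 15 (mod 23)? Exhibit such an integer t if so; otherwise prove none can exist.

No such integer exists.

23 is prime, so by Euler's criterion 15 is a square mod 23 iff 15^((23−1)/2) = 15^11 ≡ 1 (mod 23).
Repeated squaring mod 23: 15^2 = 225 ≡ 18; 15^4 ≡ 18² = 324 ≡ 2; 15^8 ≡ 2² = 4 ≡ 4.
Since 11 = 8 + 2 + 1, 15^11 ≡ 4 · 18 · 15; multiplying out mod 23: 4·18 = 72 ≡ 3, then 3·15 = 45 ≡ 22. Thus 15^11 ≡ 22 ≡ −1 (mod 23).
The value −1 means 15 is a non-residue modulo 23, so t² ≡ 15 (mod 23) is impossible.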